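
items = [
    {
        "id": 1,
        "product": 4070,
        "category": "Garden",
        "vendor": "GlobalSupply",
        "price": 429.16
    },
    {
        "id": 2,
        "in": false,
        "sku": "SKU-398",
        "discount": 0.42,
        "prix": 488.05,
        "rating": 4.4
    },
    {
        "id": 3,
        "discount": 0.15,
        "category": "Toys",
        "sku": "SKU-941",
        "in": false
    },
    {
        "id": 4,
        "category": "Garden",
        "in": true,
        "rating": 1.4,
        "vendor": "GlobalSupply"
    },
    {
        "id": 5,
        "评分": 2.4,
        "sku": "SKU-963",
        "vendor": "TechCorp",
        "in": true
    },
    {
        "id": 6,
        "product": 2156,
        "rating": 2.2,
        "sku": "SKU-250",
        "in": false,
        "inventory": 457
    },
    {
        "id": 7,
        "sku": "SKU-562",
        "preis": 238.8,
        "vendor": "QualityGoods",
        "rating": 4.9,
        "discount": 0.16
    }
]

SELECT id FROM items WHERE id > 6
[7]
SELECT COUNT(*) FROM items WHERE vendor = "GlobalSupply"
2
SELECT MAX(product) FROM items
4070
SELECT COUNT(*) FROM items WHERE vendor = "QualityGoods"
1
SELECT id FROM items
[1, 2, 3, 4, 5, 6, 7]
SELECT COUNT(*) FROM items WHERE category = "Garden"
2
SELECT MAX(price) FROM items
429.16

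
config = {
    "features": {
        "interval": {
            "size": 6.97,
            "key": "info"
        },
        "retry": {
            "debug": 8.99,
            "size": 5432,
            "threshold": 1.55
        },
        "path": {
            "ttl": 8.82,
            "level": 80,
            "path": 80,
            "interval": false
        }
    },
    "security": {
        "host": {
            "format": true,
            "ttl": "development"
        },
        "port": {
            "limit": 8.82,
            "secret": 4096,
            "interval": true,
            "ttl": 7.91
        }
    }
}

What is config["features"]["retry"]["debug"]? 8.99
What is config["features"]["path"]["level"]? 80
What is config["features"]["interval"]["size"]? 6.97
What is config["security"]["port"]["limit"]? 8.82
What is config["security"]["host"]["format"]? True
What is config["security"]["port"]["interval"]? True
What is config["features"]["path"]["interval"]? False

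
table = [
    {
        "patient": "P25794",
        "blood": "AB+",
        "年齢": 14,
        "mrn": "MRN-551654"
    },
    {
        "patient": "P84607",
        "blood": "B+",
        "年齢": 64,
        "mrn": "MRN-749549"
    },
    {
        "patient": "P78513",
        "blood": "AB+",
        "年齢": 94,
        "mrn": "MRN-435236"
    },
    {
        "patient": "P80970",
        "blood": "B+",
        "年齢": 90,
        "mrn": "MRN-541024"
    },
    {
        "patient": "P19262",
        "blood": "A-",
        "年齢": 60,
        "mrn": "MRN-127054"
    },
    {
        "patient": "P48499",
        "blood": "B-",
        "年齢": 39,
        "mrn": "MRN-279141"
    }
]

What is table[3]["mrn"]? "MRN-541024"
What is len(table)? 6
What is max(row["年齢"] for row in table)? 94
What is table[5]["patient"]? "P48499"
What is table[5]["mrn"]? "MRN-279141"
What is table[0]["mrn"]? "MRN-551654"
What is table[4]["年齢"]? 60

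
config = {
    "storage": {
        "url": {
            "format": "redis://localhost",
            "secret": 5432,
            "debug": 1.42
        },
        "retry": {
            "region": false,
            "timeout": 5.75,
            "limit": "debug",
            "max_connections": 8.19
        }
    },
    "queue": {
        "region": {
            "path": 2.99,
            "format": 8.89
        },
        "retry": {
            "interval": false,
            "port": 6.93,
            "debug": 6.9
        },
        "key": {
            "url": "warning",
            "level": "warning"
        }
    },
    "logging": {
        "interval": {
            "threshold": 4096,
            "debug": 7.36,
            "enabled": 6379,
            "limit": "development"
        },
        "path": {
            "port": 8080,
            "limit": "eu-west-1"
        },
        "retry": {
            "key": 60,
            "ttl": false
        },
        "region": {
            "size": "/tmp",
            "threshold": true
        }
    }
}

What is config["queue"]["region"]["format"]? 8.89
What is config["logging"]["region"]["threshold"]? True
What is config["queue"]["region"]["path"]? 2.99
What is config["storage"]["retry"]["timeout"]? 5.75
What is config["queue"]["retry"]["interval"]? False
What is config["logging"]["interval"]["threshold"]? 4096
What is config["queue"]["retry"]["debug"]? 6.9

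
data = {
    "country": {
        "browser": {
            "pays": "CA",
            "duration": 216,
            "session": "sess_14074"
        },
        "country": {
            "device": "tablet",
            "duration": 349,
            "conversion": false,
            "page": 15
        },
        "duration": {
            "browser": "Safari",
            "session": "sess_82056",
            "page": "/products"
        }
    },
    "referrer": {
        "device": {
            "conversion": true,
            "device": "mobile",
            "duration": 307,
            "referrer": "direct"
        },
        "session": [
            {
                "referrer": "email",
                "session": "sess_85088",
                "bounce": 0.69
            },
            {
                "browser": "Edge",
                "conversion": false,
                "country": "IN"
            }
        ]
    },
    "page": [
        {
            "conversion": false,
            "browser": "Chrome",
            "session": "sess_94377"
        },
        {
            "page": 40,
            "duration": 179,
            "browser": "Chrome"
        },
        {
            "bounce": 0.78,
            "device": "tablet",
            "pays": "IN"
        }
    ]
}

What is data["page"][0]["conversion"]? False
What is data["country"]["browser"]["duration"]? 216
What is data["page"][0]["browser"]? "Chrome"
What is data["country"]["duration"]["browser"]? "Safari"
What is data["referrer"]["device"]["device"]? "mobile"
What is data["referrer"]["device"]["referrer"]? "direct"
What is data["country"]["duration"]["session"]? "sess_82056"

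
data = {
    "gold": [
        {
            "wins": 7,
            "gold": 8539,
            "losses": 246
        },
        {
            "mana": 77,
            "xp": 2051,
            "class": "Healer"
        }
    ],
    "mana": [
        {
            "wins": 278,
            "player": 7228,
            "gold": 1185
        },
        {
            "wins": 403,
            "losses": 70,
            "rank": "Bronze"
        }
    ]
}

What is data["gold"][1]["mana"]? 77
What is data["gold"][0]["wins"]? 7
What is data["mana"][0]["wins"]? 278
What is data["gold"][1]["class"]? "Healer"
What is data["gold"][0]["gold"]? 8539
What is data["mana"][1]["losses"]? 70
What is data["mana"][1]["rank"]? "Bronze"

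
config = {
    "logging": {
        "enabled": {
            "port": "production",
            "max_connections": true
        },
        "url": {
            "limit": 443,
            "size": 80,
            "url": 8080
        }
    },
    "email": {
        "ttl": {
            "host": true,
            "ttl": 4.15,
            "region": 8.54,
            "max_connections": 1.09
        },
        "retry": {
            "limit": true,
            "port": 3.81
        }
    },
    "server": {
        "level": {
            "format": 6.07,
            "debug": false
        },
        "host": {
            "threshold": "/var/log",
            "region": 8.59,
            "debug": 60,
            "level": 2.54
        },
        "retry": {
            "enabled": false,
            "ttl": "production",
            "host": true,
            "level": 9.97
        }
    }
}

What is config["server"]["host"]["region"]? 8.59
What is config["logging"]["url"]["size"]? 80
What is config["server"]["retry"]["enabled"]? False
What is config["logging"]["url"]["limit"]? 443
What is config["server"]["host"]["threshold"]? "/var/log"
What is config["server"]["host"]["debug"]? 60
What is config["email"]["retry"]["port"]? 3.81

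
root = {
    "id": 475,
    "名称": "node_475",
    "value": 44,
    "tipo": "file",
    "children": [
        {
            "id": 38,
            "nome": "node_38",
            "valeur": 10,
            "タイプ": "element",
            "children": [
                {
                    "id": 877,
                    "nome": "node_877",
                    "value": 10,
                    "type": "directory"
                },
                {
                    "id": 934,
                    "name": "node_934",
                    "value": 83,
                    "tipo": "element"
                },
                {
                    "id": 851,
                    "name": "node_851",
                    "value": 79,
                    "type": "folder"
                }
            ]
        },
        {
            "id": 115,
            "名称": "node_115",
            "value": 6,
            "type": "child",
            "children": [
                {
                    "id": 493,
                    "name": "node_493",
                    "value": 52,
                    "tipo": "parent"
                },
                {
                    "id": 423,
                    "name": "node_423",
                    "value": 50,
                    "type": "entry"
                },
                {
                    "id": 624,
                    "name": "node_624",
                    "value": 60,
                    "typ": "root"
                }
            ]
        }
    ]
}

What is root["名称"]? "node_475"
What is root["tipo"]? "file"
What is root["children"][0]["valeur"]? 10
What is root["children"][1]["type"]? "child"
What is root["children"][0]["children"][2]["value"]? 79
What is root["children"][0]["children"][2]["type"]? "folder"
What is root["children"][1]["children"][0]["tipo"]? "parent"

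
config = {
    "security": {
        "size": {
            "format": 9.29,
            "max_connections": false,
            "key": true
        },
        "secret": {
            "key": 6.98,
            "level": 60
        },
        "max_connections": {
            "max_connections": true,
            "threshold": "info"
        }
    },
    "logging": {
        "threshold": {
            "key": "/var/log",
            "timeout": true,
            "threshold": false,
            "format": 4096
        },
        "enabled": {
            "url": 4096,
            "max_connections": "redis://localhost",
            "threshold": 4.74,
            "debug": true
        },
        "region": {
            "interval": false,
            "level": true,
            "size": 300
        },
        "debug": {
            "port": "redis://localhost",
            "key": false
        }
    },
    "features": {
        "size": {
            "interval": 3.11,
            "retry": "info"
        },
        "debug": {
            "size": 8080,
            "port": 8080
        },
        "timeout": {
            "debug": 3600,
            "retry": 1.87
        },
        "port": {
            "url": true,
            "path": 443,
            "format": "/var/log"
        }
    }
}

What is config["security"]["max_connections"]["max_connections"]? True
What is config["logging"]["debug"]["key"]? False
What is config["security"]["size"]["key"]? True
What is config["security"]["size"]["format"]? 9.29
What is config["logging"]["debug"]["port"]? "redis://localhost"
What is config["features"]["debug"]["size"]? 8080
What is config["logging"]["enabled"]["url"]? 4096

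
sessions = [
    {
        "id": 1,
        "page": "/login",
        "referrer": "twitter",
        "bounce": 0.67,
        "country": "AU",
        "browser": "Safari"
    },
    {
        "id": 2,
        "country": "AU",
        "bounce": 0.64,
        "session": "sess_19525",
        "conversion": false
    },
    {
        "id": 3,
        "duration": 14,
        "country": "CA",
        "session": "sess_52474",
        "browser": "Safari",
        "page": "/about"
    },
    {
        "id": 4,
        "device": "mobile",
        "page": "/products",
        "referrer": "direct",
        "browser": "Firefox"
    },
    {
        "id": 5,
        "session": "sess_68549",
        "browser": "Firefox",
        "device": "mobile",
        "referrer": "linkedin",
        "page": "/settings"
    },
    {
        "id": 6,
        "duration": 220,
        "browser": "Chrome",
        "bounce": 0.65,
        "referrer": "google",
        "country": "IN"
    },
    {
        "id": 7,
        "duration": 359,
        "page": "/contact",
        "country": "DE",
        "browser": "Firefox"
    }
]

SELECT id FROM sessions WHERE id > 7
[]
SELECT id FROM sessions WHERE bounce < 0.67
[2, 6]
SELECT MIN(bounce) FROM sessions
0.64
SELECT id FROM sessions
[1, 2, 3, 4, 5, 6, 7]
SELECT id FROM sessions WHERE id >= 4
[4, 5, 6, 7]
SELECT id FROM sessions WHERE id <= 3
[1, 2, 3]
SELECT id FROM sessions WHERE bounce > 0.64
[1, 6]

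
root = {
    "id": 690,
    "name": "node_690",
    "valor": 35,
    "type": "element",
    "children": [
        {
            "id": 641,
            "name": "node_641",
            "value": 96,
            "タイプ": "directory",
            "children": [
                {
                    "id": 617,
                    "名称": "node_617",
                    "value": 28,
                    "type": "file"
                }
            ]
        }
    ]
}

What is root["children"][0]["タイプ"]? "directory"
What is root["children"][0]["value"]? 96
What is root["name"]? "node_690"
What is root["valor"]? 35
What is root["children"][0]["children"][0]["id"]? 617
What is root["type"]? "element"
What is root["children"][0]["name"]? "node_641"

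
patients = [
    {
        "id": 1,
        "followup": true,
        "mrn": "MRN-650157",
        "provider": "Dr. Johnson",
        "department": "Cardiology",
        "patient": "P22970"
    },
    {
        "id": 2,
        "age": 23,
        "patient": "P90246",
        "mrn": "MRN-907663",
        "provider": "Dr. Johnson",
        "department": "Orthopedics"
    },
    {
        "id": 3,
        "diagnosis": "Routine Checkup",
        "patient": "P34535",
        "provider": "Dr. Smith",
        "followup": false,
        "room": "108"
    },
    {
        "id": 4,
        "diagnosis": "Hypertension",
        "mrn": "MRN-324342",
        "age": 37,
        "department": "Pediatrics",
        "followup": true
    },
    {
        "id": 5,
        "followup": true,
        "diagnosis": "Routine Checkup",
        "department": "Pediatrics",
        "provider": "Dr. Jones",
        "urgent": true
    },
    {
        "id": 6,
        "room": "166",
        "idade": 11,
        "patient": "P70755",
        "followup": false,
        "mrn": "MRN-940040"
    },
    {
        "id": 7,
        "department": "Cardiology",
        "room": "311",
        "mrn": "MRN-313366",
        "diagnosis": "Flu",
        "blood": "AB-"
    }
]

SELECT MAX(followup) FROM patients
True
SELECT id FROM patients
[1, 2, 3, 4, 5, 6, 7]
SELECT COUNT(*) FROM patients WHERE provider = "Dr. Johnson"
2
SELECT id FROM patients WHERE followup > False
[1, 4, 5]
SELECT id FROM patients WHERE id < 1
[]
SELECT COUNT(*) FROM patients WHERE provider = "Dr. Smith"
1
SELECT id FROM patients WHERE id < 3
[1, 2]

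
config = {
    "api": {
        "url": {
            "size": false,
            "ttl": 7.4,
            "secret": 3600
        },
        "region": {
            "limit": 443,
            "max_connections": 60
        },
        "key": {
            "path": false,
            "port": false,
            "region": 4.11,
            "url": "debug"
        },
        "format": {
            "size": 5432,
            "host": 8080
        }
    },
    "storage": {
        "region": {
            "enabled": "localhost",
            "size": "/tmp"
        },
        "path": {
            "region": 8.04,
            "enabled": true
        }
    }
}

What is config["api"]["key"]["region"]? 4.11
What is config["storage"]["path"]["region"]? 8.04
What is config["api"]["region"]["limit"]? 443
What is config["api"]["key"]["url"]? "debug"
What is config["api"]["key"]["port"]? False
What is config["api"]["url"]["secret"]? 3600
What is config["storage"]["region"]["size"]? "/tmp"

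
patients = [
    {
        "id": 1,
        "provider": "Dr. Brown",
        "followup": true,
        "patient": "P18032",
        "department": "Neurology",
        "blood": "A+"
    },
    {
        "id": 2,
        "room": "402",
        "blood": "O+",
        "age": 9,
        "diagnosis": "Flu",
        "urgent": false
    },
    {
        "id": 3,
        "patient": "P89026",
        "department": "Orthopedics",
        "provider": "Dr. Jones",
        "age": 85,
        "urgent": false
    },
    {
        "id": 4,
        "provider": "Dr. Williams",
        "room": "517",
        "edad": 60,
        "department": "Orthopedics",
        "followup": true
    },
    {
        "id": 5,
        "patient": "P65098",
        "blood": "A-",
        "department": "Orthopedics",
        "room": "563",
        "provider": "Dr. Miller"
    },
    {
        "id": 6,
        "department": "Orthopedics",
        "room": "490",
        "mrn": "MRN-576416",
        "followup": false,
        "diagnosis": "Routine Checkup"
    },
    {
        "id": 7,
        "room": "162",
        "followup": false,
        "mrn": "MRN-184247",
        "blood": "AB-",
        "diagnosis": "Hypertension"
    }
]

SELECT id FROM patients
[1, 2, 3, 4, 5, 6, 7]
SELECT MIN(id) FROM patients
1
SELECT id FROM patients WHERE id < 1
[]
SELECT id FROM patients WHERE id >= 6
[6, 7]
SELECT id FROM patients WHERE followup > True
[]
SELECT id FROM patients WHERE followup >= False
[1, 4, 6, 7]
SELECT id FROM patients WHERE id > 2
[3, 4, 5, 6, 7]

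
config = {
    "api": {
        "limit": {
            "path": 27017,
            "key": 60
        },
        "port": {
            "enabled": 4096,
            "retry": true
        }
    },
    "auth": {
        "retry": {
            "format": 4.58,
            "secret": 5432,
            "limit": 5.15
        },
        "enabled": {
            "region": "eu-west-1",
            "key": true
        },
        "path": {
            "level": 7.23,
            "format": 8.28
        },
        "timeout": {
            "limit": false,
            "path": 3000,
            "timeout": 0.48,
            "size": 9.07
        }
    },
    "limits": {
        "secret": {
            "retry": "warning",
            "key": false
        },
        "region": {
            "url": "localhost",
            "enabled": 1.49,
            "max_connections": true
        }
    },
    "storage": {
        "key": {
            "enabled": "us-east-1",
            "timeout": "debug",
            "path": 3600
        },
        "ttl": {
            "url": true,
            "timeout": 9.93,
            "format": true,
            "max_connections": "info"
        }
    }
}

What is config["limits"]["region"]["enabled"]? 1.49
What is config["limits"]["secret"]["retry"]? "warning"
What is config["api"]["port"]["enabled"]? 4096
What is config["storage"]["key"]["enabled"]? "us-east-1"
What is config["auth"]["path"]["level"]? 7.23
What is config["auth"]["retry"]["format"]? 4.58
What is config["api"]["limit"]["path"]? 27017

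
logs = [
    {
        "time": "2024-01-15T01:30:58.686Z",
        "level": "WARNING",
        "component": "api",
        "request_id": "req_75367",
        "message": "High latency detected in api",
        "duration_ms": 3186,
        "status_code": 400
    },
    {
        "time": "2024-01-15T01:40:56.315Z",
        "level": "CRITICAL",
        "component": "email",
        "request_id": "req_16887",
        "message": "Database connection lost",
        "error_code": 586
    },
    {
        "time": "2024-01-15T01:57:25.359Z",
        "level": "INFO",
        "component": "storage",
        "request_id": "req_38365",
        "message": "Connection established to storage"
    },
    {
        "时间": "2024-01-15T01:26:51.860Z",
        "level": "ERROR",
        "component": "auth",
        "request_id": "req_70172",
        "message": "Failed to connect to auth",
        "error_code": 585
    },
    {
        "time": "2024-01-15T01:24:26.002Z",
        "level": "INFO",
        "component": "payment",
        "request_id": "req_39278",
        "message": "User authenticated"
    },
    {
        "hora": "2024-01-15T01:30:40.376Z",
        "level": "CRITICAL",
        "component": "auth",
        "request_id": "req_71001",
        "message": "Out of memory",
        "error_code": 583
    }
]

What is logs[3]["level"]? "ERROR"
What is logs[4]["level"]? "INFO"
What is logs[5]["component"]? "auth"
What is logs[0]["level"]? "WARNING"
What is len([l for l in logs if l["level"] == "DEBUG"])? 0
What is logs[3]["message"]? "Failed to connect to auth"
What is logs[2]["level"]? "INFO"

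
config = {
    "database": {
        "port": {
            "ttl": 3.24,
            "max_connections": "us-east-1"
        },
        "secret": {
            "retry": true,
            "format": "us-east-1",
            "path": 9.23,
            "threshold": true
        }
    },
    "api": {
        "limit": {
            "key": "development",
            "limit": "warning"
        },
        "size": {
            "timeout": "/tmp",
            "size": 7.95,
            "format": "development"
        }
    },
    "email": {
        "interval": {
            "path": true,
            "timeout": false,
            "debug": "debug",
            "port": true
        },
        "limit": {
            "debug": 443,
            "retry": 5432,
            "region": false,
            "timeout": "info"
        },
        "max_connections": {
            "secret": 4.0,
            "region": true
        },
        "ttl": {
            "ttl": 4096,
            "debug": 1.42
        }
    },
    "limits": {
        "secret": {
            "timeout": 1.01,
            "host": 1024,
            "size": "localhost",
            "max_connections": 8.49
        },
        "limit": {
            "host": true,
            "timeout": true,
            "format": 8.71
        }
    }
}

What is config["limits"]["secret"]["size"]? "localhost"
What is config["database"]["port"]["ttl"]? 3.24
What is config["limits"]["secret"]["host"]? 1024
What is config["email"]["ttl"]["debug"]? 1.42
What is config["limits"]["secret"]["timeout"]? 1.01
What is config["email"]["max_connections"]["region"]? True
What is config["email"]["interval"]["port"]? True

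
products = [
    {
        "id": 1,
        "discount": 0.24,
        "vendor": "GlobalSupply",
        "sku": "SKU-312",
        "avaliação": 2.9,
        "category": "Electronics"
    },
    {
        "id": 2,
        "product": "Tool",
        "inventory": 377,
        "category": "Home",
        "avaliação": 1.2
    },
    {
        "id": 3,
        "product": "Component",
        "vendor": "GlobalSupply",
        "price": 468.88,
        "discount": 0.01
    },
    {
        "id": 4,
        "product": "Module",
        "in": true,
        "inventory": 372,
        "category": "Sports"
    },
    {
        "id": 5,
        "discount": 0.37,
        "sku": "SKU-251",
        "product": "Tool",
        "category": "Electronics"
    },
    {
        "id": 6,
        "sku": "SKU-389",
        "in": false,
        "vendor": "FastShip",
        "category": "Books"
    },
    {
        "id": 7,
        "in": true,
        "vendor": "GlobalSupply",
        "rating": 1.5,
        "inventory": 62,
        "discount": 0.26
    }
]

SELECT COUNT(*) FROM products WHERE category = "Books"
1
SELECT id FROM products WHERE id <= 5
[1, 2, 3, 4, 5]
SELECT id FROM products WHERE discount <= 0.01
[3]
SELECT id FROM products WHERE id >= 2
[2, 3, 4, 5, 6, 7]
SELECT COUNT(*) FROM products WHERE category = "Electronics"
2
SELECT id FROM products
[1, 2, 3, 4, 5, 6, 7]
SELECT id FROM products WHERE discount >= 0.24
[1, 5, 7]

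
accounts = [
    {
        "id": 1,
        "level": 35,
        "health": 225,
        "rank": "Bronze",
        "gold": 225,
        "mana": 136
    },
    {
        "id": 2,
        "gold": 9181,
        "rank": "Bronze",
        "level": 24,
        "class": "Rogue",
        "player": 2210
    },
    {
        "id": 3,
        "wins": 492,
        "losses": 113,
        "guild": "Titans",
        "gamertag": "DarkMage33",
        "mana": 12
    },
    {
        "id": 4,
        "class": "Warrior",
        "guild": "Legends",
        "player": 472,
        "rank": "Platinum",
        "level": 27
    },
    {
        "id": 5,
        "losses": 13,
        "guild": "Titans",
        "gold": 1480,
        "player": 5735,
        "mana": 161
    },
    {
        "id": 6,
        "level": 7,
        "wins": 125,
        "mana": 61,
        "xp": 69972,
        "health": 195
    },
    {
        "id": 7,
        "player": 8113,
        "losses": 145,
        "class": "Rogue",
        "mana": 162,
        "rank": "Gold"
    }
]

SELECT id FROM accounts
[1, 2, 3, 4, 5, 6, 7]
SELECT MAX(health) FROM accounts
225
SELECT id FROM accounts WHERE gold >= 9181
[2]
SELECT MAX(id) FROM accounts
7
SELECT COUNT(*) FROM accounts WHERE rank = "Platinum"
1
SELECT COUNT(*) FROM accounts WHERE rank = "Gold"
1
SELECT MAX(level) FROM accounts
35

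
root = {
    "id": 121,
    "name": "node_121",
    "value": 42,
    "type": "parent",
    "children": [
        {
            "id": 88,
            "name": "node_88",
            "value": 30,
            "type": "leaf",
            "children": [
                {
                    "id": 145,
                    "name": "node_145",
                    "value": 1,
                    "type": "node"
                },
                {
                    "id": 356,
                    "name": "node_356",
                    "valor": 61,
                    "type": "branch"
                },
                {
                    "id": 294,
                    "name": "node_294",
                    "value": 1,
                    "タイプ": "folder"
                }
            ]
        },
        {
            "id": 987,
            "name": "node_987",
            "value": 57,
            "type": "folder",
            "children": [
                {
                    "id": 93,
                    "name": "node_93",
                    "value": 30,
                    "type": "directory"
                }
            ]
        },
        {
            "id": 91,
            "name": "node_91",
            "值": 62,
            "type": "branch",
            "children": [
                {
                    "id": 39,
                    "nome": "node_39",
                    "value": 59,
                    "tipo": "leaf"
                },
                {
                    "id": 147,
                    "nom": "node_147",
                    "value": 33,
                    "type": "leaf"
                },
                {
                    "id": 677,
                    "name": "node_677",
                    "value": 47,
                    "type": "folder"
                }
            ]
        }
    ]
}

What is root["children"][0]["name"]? "node_88"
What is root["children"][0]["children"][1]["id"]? 356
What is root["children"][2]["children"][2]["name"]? "node_677"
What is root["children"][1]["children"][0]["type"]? "directory"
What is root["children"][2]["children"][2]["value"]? 47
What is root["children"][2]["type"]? "branch"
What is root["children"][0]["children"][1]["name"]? "node_356"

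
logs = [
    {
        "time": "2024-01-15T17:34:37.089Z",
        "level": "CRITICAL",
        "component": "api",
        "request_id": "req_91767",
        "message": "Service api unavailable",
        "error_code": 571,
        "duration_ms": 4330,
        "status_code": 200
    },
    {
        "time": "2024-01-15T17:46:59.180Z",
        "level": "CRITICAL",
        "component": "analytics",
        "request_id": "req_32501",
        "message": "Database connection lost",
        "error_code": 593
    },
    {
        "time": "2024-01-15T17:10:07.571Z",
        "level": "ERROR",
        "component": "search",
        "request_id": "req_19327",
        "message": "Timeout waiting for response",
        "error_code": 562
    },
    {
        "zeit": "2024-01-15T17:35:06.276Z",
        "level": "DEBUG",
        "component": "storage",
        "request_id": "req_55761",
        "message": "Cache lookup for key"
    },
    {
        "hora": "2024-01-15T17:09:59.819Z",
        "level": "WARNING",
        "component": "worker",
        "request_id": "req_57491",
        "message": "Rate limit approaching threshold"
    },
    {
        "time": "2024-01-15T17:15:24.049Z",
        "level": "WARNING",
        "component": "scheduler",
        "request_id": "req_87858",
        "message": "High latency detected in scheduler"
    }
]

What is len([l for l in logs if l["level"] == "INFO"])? 0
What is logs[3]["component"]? "storage"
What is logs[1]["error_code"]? 593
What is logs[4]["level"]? "WARNING"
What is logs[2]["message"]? "Timeout waiting for response"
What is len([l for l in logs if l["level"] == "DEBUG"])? 1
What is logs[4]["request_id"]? "req_57491"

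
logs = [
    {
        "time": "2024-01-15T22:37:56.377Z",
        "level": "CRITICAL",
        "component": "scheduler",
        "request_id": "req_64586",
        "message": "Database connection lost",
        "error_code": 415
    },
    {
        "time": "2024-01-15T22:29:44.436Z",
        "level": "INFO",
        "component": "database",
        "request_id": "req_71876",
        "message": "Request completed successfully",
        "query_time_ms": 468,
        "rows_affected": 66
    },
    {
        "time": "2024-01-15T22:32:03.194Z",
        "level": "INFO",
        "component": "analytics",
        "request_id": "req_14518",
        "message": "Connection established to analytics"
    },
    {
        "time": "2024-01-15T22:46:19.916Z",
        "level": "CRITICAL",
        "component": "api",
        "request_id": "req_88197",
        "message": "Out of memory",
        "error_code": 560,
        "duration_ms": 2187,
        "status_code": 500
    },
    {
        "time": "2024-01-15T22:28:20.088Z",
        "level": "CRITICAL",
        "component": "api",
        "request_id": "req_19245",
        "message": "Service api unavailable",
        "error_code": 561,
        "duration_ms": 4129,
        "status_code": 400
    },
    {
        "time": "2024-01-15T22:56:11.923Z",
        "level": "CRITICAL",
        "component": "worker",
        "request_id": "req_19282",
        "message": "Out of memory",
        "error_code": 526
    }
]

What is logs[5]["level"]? "CRITICAL"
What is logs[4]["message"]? "Service api unavailable"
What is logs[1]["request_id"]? "req_71876"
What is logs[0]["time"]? "2024-01-15T22:37:56.377Z"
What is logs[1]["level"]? "INFO"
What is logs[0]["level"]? "CRITICAL"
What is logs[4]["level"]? "CRITICAL"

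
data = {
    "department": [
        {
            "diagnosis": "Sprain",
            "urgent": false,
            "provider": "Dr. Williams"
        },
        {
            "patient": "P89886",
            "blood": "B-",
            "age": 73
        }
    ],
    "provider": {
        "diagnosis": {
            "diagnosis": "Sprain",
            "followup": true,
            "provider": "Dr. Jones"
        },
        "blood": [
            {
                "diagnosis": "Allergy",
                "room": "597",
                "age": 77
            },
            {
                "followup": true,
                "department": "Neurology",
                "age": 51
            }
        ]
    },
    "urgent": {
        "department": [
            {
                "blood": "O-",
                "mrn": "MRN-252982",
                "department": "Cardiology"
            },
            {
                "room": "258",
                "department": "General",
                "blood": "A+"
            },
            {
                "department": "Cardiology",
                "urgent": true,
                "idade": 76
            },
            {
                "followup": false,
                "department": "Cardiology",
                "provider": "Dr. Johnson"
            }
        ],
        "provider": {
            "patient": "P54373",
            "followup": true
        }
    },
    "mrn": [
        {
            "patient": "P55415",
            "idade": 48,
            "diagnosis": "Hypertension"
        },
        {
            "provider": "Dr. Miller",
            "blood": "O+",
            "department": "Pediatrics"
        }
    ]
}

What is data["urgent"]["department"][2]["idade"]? 76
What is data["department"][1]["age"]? 73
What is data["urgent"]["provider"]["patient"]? "P54373"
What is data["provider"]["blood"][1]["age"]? 51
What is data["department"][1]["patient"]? "P89886"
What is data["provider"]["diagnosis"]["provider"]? "Dr. Jones"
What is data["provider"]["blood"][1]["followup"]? True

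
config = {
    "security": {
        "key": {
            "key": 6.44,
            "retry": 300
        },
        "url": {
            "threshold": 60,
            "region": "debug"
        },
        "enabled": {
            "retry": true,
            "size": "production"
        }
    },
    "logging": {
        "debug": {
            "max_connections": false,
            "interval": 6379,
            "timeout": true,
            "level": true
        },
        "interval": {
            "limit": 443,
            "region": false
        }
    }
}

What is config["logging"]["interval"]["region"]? False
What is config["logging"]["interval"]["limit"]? 443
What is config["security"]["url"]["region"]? "debug"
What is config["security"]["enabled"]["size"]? "production"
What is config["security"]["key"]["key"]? 6.44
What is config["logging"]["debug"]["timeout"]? True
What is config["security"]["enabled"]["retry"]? True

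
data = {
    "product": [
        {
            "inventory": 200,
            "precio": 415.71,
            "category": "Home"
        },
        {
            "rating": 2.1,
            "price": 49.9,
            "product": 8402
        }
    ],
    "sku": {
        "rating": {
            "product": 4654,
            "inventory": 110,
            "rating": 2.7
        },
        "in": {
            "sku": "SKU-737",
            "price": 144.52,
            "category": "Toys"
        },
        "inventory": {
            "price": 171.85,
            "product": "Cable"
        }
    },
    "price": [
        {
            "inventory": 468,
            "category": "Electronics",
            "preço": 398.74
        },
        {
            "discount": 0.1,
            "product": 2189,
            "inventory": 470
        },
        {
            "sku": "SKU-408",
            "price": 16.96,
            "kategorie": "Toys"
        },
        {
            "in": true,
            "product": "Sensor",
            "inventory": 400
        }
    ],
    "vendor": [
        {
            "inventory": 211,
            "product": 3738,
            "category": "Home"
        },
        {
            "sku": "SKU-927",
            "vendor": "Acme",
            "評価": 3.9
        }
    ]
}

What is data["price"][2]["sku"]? "SKU-408"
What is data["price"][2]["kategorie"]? "Toys"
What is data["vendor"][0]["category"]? "Home"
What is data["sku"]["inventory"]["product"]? "Cable"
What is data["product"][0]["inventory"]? 200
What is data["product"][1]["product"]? 8402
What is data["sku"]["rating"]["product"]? 4654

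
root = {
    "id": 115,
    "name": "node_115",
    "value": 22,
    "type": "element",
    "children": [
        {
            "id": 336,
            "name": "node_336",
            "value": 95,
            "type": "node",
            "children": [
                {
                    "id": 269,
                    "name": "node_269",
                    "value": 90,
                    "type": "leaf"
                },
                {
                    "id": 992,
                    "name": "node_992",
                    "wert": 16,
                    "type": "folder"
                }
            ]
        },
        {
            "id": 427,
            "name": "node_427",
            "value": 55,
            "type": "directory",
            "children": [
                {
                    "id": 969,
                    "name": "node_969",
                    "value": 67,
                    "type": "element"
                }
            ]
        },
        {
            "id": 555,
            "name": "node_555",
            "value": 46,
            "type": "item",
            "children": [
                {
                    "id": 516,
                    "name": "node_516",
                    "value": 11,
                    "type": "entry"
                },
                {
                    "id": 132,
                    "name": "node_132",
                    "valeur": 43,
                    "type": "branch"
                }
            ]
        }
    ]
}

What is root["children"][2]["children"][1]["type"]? "branch"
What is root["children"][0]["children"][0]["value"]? 90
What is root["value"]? 22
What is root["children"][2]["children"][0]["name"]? "node_516"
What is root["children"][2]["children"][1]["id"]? 132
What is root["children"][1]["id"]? 427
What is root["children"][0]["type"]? "node"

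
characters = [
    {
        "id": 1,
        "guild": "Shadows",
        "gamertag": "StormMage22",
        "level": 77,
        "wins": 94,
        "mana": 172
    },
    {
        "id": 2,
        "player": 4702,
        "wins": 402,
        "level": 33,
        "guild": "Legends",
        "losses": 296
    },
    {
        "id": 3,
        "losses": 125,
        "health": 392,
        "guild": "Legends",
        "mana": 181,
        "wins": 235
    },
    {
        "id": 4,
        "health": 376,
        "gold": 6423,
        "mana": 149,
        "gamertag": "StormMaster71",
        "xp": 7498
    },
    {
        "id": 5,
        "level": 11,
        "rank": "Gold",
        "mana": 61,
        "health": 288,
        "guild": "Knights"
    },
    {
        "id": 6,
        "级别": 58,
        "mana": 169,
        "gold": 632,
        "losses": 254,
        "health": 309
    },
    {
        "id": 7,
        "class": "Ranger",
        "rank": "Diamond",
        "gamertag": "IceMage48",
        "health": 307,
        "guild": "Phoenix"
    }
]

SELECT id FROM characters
[1, 2, 3, 4, 5, 6, 7]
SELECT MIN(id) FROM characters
1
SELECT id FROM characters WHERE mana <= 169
[4, 5, 6]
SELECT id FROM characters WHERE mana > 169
[1, 3]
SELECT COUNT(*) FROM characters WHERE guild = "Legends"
2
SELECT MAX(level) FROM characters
77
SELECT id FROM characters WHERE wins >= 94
[1, 2, 3]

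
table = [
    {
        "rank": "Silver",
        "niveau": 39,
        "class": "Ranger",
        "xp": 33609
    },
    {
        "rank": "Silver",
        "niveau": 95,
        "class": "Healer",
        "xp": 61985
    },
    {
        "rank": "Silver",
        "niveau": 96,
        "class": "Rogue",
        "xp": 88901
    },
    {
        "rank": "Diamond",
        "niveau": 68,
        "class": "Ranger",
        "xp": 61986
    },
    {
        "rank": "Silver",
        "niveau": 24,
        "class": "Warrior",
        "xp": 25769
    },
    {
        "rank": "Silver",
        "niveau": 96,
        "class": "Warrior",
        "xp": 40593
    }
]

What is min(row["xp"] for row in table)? 25769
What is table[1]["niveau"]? 95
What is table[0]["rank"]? "Silver"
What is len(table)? 6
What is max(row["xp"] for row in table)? 88901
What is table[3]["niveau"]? 68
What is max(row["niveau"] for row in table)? 96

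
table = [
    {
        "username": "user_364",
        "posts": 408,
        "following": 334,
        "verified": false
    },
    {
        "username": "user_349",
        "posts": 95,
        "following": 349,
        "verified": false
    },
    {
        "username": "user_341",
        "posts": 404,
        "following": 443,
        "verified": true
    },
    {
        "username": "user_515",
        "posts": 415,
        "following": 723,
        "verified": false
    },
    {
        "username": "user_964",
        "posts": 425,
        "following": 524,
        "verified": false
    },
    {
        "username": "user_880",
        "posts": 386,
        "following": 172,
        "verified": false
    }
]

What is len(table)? 6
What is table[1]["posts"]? 95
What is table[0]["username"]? "user_364"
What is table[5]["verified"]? False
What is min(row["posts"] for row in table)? 95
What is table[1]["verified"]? False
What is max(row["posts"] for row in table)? 425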